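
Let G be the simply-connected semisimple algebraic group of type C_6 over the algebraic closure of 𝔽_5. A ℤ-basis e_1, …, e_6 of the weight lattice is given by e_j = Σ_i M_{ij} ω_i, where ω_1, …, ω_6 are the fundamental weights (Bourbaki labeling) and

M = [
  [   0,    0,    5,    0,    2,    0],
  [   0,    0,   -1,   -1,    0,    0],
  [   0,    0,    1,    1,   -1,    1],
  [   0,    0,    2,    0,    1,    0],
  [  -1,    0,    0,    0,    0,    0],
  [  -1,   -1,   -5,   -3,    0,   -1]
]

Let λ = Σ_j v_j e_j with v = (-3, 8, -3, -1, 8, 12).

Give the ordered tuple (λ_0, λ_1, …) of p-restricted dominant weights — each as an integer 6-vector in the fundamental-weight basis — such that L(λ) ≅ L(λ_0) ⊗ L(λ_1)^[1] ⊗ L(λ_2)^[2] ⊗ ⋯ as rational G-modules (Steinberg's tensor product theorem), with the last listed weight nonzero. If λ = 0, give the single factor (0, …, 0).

((1, 4, 0, 2, 3, 1),)

In the fundamental-weight basis, λ has coordinates c = M·v (v = (-3, 8, -3, -1, 8, 12)):
  c_1 = (0)·(-3) + (0)·(8) + (5)·(-3) + (0)·(-1) + (2)·(8) + (0)·(12) = 1
  c_2 = (0)·(-3) + (0)·(8) + (-1)·(-3) + (-1)·(-1) + (0)·(8) + (0)·(12) = 4
  c_3 = (0)·(-3) + (0)·(8) + (1)·(-3) + (1)·(-1) + (-1)·(8) + (1)·(12) = 0
  c_4 = (0)·(-3) + (0)·(8) + (2)·(-3) + (0)·(-1) + (1)·(8) + (0)·(12) = 2
  c_5 = (-1)·(-3) + (0)·(8) + (0)·(-3) + (0)·(-1) + (0)·(8) + (0)·(12) = 3
  c_6 = (-1)·(-3) + (-1)·(8) + (-5)·(-3) + (-3)·(-1) + (0)·(8) + (-1)·(12) = 1
p = 5; digits c_i = Σ_j d_{ij}·5^j, 0 ≤ d_{ij} < 5:
  c_1 = 1 = 1·5^0
  c_2 = 4 = 4·5^0
  c_3 = 0
  c_4 = 2 = 2·5^0
  c_5 = 3 = 3·5^0
  c_6 = 1 = 1·5^0
λ_0 = (1, 4, 0, 2, 3, 1)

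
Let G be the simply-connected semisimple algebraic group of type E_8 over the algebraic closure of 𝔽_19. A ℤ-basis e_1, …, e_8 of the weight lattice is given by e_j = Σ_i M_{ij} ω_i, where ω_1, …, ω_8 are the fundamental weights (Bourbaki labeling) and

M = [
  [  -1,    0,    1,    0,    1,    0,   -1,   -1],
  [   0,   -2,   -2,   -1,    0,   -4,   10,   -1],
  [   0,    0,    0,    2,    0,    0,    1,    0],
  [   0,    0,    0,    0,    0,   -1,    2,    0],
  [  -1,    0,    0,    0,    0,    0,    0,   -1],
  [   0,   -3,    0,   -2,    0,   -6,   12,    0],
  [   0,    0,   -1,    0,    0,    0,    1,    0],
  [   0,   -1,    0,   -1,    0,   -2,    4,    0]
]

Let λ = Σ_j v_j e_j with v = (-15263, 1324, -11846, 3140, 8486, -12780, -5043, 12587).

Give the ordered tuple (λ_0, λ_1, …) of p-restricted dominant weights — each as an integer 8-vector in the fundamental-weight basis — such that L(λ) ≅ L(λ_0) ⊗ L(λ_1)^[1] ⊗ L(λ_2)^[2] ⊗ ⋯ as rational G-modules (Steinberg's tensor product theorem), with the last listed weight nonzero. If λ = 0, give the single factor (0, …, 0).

Converting to the ω-basis (c_i = row i of M dotted with v = (-15263, 1324, -11846, 3140, 8486, -12780, -5043, 12587)):
  c_1 = -1*-15263 + 0*1324 + 1*-11846 + 0*3140 + 1*8486 + 0*-12780 + -1*-5043 + -1*12587 = 4359
  c_2 = 0*-15263 + -2*1324 + -2*-11846 + -1*3140 + 0*8486 + -4*-12780 + 10*-5043 + -1*12587 = 6007
  c_3 = 0*-15263 + 0*1324 + 0*-11846 + 2*3140 + 0*8486 + 0*-12780 + 1*-5043 + 0*12587 = 1237
  c_4 = 0*-15263 + 0*1324 + 0*-11846 + 0*3140 + 0*8486 + -1*-12780 + 2*-5043 + 0*12587 = 2694
  c_5 = -1*-15263 + 0*1324 + 0*-11846 + 0*3140 + 0*8486 + 0*-12780 + 0*-5043 + -1*12587 = 2676
  c_6 = 0*-15263 + -3*1324 + 0*-11846 + -2*3140 + 0*8486 + -6*-12780 + 12*-5043 + 0*12587 = 5912
  c_7 = 0*-15263 + 0*1324 + -1*-11846 + 0*3140 + 0*8486 + 0*-12780 + 1*-5043 + 0*12587 = 6803
  c_8 = 0*-15263 + -1*1324 + 0*-11846 + -1*3140 + 0*8486 + -2*-12780 + 4*-5043 + 0*12587 = 924
Base-19 expansion of each c_i:
  c_1 = 4359 = 8·19^0 + 1·19^1 + 12·19^2
  c_2 = 6007 = 3·19^0 + 12·19^1 + 16·19^2
  c_3 = 1237 = 2·19^0 + 8·19^1 + 3·19^2
  c_4 = 2694 = 15·19^0 + 8·19^1 + 7·19^2
  c_5 = 2676 = 16·19^0 + 7·19^1 + 7·19^2
  c_6 = 5912 = 3·19^0 + 7·19^1 + 16·19^2
  c_7 = 6803 = 1·19^0 + 16·19^1 + 18·19^2
  c_8 = 924 = 12·19^0 + 10·19^1 + 2·19^2
Factor λ_0 = (8, 3, 2, 15, 16, 3, 1, 12)
Factor λ_1 = (1, 12, 8, 8, 7, 7, 16, 10)
Factor λ_2 = (12, 16, 3, 7, 7, 16, 18, 2)

((8, 3, 2, 15, 16, 3, 1, 12), (1, 12, 8, 8, 7, 7, 16, 10), (12, 16, 3, 7, 7, 16, 18, 2))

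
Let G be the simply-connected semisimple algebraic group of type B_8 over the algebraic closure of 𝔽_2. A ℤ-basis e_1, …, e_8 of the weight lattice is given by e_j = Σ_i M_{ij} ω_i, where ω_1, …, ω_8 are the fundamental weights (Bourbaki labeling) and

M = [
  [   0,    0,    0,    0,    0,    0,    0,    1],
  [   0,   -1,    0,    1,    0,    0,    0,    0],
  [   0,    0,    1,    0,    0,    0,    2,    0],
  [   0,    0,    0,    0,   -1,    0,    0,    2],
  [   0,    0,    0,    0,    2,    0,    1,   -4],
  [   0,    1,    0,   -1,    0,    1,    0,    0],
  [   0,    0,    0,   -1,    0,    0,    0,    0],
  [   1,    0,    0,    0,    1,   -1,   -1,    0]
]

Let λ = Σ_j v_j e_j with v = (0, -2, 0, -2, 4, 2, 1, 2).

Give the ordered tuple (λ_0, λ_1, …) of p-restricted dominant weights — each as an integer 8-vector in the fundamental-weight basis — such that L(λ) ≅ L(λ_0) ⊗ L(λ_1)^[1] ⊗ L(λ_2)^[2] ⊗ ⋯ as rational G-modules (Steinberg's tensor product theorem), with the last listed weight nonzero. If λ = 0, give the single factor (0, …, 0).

((0, 0, 0, 0, 1, 0, 0, 1), (1, 0, 1, 0, 0, 1, 1, 0))

Change of basis e → ω: c = M·v where v = (0, -2, 0, -2, 4, 2, 1, 2):
  c_1 = (0)·(0) + (0)·(-2) + (0)·(0) + (0)·(-2) + (0)·(4) + (0)·(2) + (0)·(1) + (1)·(2) = 2
  c_2 = (0)·(0) + (-1)·(-2) + (0)·(0) + (1)·(-2) + (0)·(4) + (0)·(2) + (0)·(1) + (0)·(2) = 0
  c_3 = (0)·(0) + (0)·(-2) + (1)·(0) + (0)·(-2) + (0)·(4) + (0)·(2) + (2)·(1) + (0)·(2) = 2
  c_4 = (0)·(0) + (0)·(-2) + (0)·(0) + (0)·(-2) + (-1)·(4) + (0)·(2) + (0)·(1) + (2)·(2) = 0
  c_5 = (0)·(0) + (0)·(-2) + (0)·(0) + (0)·(-2) + (2)·(4) + (0)·(2) + (1)·(1) + (-4)·(2) = 1
  c_6 = (0)·(0) + (1)·(-2) + (0)·(0) + (-1)·(-2) + (0)·(4) + (1)·(2) + (0)·(1) + (0)·(2) = 2
  c_7 = (0)·(0) + (0)·(-2) + (0)·(0) + (-1)·(-2) + (0)·(4) + (0)·(2) + (0)·(1) + (0)·(2) = 2
  c_8 = (1)·(0) + (0)·(-2) + (0)·(0) + (0)·(-2) + (1)·(4) + (-1)·(2) + (-1)·(1) + (0)·(2) = 1
Base-2 expansion of each c_i:
  c_1 = 2 = 0·2^0 + 1·2^1
  c_2 = 0
  c_3 = 2 = 0·2^0 + 1·2^1
  c_4 = 0
  c_5 = 1 = 1·2^0
  c_6 = 2 = 0·2^0 + 1·2^1
  c_7 = 2 = 0·2^0 + 1·2^1
  c_8 = 1 = 1·2^0
λ_0 = (0, 0, 0, 0, 1, 0, 0, 1)
λ_1 = (1, 0, 1, 0, 0, 1, 1, 0)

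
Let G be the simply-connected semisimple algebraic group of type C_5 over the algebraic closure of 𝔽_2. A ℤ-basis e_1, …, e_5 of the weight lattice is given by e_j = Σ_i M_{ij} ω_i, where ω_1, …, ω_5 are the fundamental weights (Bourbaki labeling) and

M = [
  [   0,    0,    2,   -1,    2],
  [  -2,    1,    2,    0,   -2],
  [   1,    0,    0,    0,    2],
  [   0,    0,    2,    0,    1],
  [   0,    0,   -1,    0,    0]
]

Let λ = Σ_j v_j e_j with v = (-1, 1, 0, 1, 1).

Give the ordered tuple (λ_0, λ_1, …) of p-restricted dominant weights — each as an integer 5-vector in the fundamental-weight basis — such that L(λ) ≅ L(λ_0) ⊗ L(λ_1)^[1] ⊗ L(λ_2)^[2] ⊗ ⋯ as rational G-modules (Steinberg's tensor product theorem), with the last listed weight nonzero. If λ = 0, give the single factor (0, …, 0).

Change of basis e → ω: c = M·v where v = (-1, 1, 0, 1, 1):
  c_1 = (0)·(-1) + (0)·(1) + (2)·(0) + (-1)·(1) + (2)·(1) = 1
  c_2 = (-2)·(-1) + (1)·(1) + (2)·(0) + (0)·(1) + (-2)·(1) = 1
  c_3 = (1)·(-1) + (0)·(1) + (0)·(0) + (0)·(1) + (2)·(1) = 1
  c_4 = (0)·(-1) + (0)·(1) + (2)·(0) + (0)·(1) + (1)·(1) = 1
  c_5 = (0)·(-1) + (0)·(1) + (-1)·(0) + (0)·(1) + (0)·(1) = 0
Expand coordinatewise in base 2:
  c_1 = 1 = 1·2^0
  c_2 = 1 = 1·2^0
  c_3 = 1 = 1·2^0
  c_4 = 1 = 1·2^0
  c_5 = 0
λ_0 = (1, 1, 1, 1, 0)

((1, 1, 1, 1, 0),)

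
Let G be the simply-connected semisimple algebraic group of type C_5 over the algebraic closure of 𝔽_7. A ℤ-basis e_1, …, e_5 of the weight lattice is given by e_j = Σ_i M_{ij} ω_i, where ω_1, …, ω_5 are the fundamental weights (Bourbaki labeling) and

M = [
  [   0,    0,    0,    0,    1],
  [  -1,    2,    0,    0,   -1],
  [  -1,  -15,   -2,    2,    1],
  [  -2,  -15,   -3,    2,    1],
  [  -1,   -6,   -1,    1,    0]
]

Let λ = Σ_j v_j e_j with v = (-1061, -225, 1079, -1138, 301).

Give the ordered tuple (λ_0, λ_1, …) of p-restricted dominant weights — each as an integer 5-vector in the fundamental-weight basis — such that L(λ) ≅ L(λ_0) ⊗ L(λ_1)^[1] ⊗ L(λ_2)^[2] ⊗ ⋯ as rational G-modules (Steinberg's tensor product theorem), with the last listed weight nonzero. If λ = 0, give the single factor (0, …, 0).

Change of basis e → ω: c = M·v where v = (-1061, -225, 1079, -1138, 301):
  c_1 = (0)·(-1061) + (0)·(-225) + 0·1079 + (0)·(-1138) + 1·301 = 301
  c_2 = (-1)·(-1061) + (2)·(-225) + 0·1079 + (0)·(-1138) + (-1)·(301) = 310
  c_3 = (-1)·(-1061) + (-15)·(-225) + (-2)·(1079) + (2)·(-1138) + 1·301 = 303
  c_4 = (-2)·(-1061) + (-15)·(-225) + (-3)·(1079) + (2)·(-1138) + 1·301 = 285
  c_5 = (-1)·(-1061) + (-6)·(-225) + (-1)·(1079) + (1)·(-1138) + 0·301 = 194
Expand coordinatewise in base 7:
  c_1 = 301 = 0·7^0 + 1·7^1 + 6·7^2
  c_2 = 310 = 2·7^0 + 2·7^1 + 6·7^2
  c_3 = 303 = 2·7^0 + 1·7^1 + 6·7^2
  c_4 = 285 = 5·7^0 + 5·7^1 + 5·7^2
  c_5 = 194 = 5·7^0 + 6·7^1 + 3·7^2
p-restricted factor λ_0 = (0, 2, 2, 5, 5)
p-restricted factor λ_1 = (1, 2, 1, 5, 6)
p-restricted factor λ_2 = (6, 6, 6, 5, 3)

((0, 2, 2, 5, 5), (1, 2, 1, 5, 6), (6, 6, 6, 5, 3))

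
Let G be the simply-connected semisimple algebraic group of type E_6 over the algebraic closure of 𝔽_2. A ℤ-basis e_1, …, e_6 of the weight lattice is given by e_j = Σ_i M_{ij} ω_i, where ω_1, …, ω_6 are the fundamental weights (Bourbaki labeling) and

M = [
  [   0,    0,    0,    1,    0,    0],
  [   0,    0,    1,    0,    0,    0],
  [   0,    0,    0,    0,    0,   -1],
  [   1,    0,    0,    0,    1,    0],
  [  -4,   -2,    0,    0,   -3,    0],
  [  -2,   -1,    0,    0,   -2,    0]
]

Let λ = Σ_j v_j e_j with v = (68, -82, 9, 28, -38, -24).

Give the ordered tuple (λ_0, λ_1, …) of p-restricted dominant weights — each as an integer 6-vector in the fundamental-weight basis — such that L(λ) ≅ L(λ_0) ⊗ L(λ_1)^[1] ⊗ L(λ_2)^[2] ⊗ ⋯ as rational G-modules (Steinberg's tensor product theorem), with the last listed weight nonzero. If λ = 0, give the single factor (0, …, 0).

((0, 1, 0, 0, 0, 0), (0, 0, 0, 1, 1, 1), (1, 0, 0, 1, 1, 1), (1, 1, 1, 1, 0, 0), (1, 0, 1, 1, 0, 1))

Change of basis e → ω: c = M·v where v = (68, -82, 9, 28, -38, -24):
  c_1 = 0*68 + 0*-82 + 0*9 + 1*28 + 0*-38 + 0*-24 = 28
  c_2 = 0*68 + 0*-82 + 1*9 + 0*28 + 0*-38 + 0*-24 = 9
  c_3 = 0*68 + 0*-82 + 0*9 + 0*28 + 0*-38 + -1*-24 = 24
  c_4 = 1*68 + 0*-82 + 0*9 + 0*28 + 1*-38 + 0*-24 = 30
  c_5 = -4*68 + -2*-82 + 0*9 + 0*28 + -3*-38 + 0*-24 = 6
  c_6 = -2*68 + -1*-82 + 0*9 + 0*28 + -2*-38 + 0*-24 = 22
Base-2 expansion of each c_i:
  c_1 = 28 = 0·2^0 + 0·2^1 + 1·2^2 + 1·2^3 + 1·2^4
  c_2 = 9 = 1·2^0 + 0·2^1 + 0·2^2 + 1·2^3
  c_3 = 24 = 0·2^0 + 0·2^1 + 0·2^2 + 1·2^3 + 1·2^4
  c_4 = 30 = 0·2^0 + 1·2^1 + 1·2^2 + 1·2^3 + 1·2^4
  c_5 = 6 = 0·2^0 + 1·2^1 + 1·2^2
  c_6 = 22 = 0·2^0 + 1·2^1 + 1·2^2 + 0·2^3 + 1·2^4
p-restricted factor λ_0 = (0, 1, 0, 0, 0, 0)
p-restricted factor λ_1 = (0, 0, 0, 1, 1, 1)
p-restricted factor λ_2 = (1, 0, 0, 1, 1, 1)
p-restricted factor λ_3 = (1, 1, 1, 1, 0, 0)
p-restricted factor λ_4 = (1, 0, 1, 1, 0, 1)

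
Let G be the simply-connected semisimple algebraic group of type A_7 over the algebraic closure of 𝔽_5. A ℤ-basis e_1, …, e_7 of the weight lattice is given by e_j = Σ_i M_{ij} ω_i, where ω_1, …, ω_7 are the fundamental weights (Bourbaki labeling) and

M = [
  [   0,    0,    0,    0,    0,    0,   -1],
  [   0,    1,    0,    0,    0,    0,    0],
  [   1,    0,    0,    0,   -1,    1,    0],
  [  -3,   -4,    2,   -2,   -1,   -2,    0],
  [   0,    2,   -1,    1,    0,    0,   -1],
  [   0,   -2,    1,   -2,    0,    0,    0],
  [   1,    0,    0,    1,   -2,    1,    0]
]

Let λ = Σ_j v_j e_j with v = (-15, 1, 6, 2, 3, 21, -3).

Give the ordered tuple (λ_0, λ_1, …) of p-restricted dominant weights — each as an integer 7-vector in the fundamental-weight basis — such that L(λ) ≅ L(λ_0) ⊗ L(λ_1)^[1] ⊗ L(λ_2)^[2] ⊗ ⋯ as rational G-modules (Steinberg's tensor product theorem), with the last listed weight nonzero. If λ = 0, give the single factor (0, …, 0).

((3, 1, 3, 4, 1, 0, 2),)

Compute c_i = Σ_j M_{ij} v_j with v = (-15, 1, 6, 2, 3, 21, -3):
  c_1 = 0*-15 + 0*1 + 0*6 + 0*2 + 0*3 + 0*21 + -1*-3 = 3
  c_2 = 0*-15 + 1*1 + 0*6 + 0*2 + 0*3 + 0*21 + 0*-3 = 1
  c_3 = 1*-15 + 0*1 + 0*6 + 0*2 + -1*3 + 1*21 + 0*-3 = 3
  c_4 = -3*-15 + -4*1 + 2*6 + -2*2 + -1*3 + -2*21 + 0*-3 = 4
  c_5 = 0*-15 + 2*1 + -1*6 + 1*2 + 0*3 + 0*21 + -1*-3 = 1
  c_6 = 0*-15 + -2*1 + 1*6 + -2*2 + 0*3 + 0*21 + 0*-3 = 0
  c_7 = 1*-15 + 0*1 + 0*6 + 1*2 + -2*3 + 1*21 + 0*-3 = 2
Expand coordinatewise in base 5:
  c_1 = 3 = 3·5^0
  c_2 = 1 = 1·5^0
  c_3 = 3 = 3·5^0
  c_4 = 4 = 4·5^0
  c_5 = 1 = 1·5^0
  c_6 = 0
  c_7 = 2 = 2·5^0
Factor λ_0 = (3, 1, 3, 4, 1, 0, 2)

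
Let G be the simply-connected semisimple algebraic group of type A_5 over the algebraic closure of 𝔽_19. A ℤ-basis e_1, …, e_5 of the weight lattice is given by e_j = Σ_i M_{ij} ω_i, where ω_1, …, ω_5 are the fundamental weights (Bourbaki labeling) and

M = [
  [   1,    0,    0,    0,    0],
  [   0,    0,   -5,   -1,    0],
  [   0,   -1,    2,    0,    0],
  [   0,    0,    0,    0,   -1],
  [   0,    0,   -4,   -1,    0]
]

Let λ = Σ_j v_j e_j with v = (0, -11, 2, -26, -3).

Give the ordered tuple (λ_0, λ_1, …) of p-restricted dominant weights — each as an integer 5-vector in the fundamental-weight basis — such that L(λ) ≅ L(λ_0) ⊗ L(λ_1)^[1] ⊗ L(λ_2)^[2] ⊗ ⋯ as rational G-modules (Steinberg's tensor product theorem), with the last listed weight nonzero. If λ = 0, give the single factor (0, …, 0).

Converting to the ω-basis (c_i = row i of M dotted with v = (0, -11, 2, -26, -3)):
  c_1 = 1·0 + (0)·(-11) + 0·2 + (0)·(-26) + (0)·(-3) = 0
  c_2 = 0·0 + (0)·(-11) + (-5)·(2) + (-1)·(-26) + (0)·(-3) = 16
  c_3 = 0·0 + (-1)·(-11) + 2·2 + (0)·(-26) + (0)·(-3) = 15
  c_4 = 0·0 + (0)·(-11) + 0·2 + (0)·(-26) + (-1)·(-3) = 3
  c_5 = 0·0 + (0)·(-11) + (-4)·(2) + (-1)·(-26) + (0)·(-3) = 18
Expand coordinatewise in base 19:
  c_1 = 0
  c_2 = 16 = 16·19^0
  c_3 = 15 = 15·19^0
  c_4 = 3 = 3·19^0
  c_5 = 18 = 18·19^0
Factor λ_0 = (0, 16, 15, 3, 18)

((0, 16, 15, 3, 18),)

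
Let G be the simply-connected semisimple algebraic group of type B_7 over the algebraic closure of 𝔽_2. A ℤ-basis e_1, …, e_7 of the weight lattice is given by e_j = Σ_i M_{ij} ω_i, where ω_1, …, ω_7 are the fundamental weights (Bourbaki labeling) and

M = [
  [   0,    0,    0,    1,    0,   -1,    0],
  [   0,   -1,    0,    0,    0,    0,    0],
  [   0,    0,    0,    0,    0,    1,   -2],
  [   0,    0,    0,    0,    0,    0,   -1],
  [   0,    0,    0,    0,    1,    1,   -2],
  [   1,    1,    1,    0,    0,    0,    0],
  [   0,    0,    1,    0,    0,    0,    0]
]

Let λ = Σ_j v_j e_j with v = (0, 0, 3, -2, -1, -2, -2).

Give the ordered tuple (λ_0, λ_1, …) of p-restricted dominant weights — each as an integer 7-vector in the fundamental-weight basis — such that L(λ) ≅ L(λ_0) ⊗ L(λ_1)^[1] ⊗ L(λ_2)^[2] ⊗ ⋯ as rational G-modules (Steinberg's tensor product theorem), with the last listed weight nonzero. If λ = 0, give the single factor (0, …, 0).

Change of basis e → ω: c = M·v where v = (0, 0, 3, -2, -1, -2, -2):
  c_1 = (0)·(0) + (0)·(0) + (0)·(3) + (1)·(-2) + (0)·(-1) + (-1)·(-2) + (0)·(-2) = 0
  c_2 = (0)·(0) + (-1)·(0) + (0)·(3) + (0)·(-2) + (0)·(-1) + (0)·(-2) + (0)·(-2) = 0
  c_3 = (0)·(0) + (0)·(0) + (0)·(3) + (0)·(-2) + (0)·(-1) + (1)·(-2) + (-2)·(-2) = 2
  c_4 = (0)·(0) + (0)·(0) + (0)·(3) + (0)·(-2) + (0)·(-1) + (0)·(-2) + (-1)·(-2) = 2
  c_5 = (0)·(0) + (0)·(0) + (0)·(3) + (0)·(-2) + (1)·(-1) + (1)·(-2) + (-2)·(-2) = 1
  c_6 = (1)·(0) + (1)·(0) + (1)·(3) + (0)·(-2) + (0)·(-1) + (0)·(-2) + (0)·(-2) = 3
  c_7 = (0)·(0) + (0)·(0) + (1)·(3) + (0)·(-2) + (0)·(-1) + (0)·(-2) + (0)·(-2) = 3
Writing each c_i in base p = 2:
  c_1 = 0
  c_2 = 0
  c_3 = 2 = 0·2^0 + 1·2^1
  c_4 = 2 = 0·2^0 + 1·2^1
  c_5 = 1 = 1·2^0
  c_6 = 3 = 1·2^0 + 1·2^1
  c_7 = 3 = 1·2^0 + 1·2^1
λ_0 = (0, 0, 0, 0, 1, 1, 1)
λ_1 = (0, 0, 1, 1, 0, 1, 1)

((0, 0, 0, 0, 1, 1, 1), (0, 0, 1, 1, 0, 1, 1))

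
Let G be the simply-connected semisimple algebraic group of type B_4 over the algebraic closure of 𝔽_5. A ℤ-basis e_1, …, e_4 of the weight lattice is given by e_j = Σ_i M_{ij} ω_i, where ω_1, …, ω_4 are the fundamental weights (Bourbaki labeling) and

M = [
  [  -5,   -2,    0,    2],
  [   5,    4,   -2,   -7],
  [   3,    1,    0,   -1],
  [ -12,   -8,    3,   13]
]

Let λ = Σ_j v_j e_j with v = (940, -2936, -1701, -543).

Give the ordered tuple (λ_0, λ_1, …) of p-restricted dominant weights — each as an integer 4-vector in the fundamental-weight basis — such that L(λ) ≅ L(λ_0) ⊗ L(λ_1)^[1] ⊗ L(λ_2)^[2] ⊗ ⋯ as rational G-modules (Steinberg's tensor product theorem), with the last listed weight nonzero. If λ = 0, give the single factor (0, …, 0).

((1, 4, 2, 1), (2, 1, 0, 4), (3, 1, 2, 1), (0, 1, 3, 0))

Converting to the ω-basis (c_i = row i of M dotted with v = (940, -2936, -1701, -543)):
  c_1 = (-5)·(940) + (-2)·(-2936) + (0)·(-1701) + (2)·(-543) = 86
  c_2 = (5)·(940) + (4)·(-2936) + (-2)·(-1701) + (-7)·(-543) = 159
  c_3 = (3)·(940) + (1)·(-2936) + (0)·(-1701) + (-1)·(-543) = 427
  c_4 = (-12)·(940) + (-8)·(-2936) + (3)·(-1701) + (13)·(-543) = 46
Expand coordinatewise in base 5:
  c_1 = 86 = 1·5^0 + 2·5^1 + 3·5^2
  c_2 = 159 = 4·5^0 + 1·5^1 + 1·5^2 + 1·5^3
  c_3 = 427 = 2·5^0 + 0·5^1 + 2·5^2 + 3·5^3
  c_4 = 46 = 1·5^0 + 4·5^1 + 1·5^2
Factor λ_0 = (1, 4, 2, 1)
Factor λ_1 = (2, 1, 0, 4)
Factor λ_2 = (3, 1, 2, 1)
Factor λ_3 = (0, 1, 3, 0)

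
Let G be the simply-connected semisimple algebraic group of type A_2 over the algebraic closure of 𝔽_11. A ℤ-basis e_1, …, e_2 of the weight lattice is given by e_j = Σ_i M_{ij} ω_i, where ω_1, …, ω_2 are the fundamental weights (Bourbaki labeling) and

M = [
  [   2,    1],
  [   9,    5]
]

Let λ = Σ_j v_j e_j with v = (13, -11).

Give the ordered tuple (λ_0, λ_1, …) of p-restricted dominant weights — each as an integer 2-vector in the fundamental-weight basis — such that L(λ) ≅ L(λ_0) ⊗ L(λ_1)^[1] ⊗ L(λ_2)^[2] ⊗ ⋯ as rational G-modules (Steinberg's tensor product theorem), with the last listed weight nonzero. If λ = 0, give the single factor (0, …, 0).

((4, 7), (1, 5))

Converting to the ω-basis (c_i = row i of M dotted with v = (13, -11)):
  c_1 = 2*13 + 1*-11 = 15
  c_2 = 9*13 + 5*-11 = 62
Writing each c_i in base p = 11:
  c_1 = 15 = 4·11^0 + 1·11^1
  c_2 = 62 = 7·11^0 + 5·11^1
Factor λ_0 = (4, 7)
Factor λ_1 = (1, 5)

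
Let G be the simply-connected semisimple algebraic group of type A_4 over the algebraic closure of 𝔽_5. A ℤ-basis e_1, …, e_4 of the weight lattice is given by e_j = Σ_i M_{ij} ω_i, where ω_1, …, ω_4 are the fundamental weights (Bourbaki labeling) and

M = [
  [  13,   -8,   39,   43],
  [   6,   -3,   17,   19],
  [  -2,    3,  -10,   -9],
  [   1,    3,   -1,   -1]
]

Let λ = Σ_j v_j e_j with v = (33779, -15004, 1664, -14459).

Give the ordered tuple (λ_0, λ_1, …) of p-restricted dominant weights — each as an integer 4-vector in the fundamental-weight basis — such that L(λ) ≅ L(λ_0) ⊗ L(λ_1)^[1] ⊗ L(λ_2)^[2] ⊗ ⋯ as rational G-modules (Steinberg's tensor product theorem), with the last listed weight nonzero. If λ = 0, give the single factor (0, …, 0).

Change of basis e → ω: c = M·v where v = (33779, -15004, 1664, -14459):
  c_1 = 13·33779 + (-8)·(-15004) + 39·1664 + (43)·(-14459) = 2318
  c_2 = 6·33779 + (-3)·(-15004) + 17·1664 + (19)·(-14459) = 1253
  c_3 = (-2)·(33779) + (3)·(-15004) + (-10)·(1664) + (-9)·(-14459) = 921
  c_4 = 1·33779 + (3)·(-15004) + (-1)·(1664) + (-1)·(-14459) = 1562
Expand coordinatewise in base 5:
  c_1 = 2318 = 3·5^0 + 3·5^1 + 2·5^2 + 3·5^3 + 3·5^4
  c_2 = 1253 = 3·5^0 + 0·5^1 + 0·5^2 + 0·5^3 + 2·5^4
  c_3 = 921 = 1·5^0 + 4·5^1 + 1·5^2 + 2·5^3 + 1·5^4
  c_4 = 1562 = 2·5^0 + 2·5^1 + 2·5^2 + 2·5^3 + 2·5^4
p-restricted factor λ_0 = (3, 3, 1, 2)
p-restricted factor λ_1 = (3, 0, 4, 2)
p-restricted factor λ_2 = (2, 0, 1, 2)
p-restricted factor λ_3 = (3, 0, 2, 2)
p-restricted factor λ_4 = (3, 2, 1, 2)

((3, 3, 1, 2), (3, 0, 4, 2), (2, 0, 1, 2), (3, 0, 2, 2), (3, 2, 1, 2))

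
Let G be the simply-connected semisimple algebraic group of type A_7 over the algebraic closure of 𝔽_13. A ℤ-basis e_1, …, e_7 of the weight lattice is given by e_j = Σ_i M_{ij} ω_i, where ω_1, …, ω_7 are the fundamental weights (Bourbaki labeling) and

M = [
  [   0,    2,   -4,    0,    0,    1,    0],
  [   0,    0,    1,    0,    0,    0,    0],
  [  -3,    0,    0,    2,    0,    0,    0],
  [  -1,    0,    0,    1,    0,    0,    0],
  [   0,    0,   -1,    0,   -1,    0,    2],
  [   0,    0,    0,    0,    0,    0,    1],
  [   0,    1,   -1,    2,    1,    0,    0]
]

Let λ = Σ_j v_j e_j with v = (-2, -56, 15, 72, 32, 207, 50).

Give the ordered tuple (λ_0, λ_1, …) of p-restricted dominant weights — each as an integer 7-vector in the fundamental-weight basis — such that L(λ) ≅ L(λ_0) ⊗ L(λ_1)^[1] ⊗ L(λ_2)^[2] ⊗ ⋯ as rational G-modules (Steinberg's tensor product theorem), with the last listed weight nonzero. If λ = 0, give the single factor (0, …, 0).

Compute c_i = Σ_j M_{ij} v_j with v = (-2, -56, 15, 72, 32, 207, 50):
  c_1 = (0)·(-2) + (2)·(-56) + (-4)·(15) + 0·72 + 0·32 + 1·207 + 0·50 = 35
  c_2 = (0)·(-2) + (0)·(-56) + 1·15 + 0·72 + 0·32 + 0·207 + 0·50 = 15
  c_3 = (-3)·(-2) + (0)·(-56) + 0·15 + 2·72 + 0·32 + 0·207 + 0·50 = 150
  c_4 = (-1)·(-2) + (0)·(-56) + 0·15 + 1·72 + 0·32 + 0·207 + 0·50 = 74
  c_5 = (0)·(-2) + (0)·(-56) + (-1)·(15) + 0·72 + (-1)·(32) + 0·207 + 2·50 = 53
  c_6 = (0)·(-2) + (0)·(-56) + 0·15 + 0·72 + 0·32 + 0·207 + 1·50 = 50
  c_7 = (0)·(-2) + (1)·(-56) + (-1)·(15) + 2·72 + 1·32 + 0·207 + 0·50 = 105
Expand coordinatewise in base 13:
  c_1 = 35 = 9·13^0 + 2·13^1
  c_2 = 15 = 2·13^0 + 1·13^1
  c_3 = 150 = 7·13^0 + 11·13^1
  c_4 = 74 = 9·13^0 + 5·13^1
  c_5 = 53 = 1·13^0 + 4·13^1
  c_6 = 50 = 11·13^0 + 3·13^1
  c_7 = 105 = 1·13^0 + 8·13^1
Factor λ_0 = (9, 2, 7, 9, 1, 11, 1)
Factor λ_1 = (2, 1, 11, 5, 4, 3, 8)

((9, 2, 7, 9, 1, 11, 1), (2, 1, 11, 5, 4, 3, 8))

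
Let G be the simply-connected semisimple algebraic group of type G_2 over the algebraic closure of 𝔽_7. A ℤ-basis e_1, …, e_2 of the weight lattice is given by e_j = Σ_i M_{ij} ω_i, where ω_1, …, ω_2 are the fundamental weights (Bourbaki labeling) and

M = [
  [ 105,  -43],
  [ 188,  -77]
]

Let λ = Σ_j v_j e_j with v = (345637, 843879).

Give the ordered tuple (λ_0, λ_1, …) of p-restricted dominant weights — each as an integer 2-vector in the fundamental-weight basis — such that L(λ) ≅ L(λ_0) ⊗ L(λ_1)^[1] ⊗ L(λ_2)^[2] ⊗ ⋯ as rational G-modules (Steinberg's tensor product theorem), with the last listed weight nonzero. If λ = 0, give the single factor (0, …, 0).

Change of basis e → ω: c = M·v where v = (345637, 843879):
  c_1 = (105)·(345637) + (-43)·(843879) = 5088
  c_2 = (188)·(345637) + (-77)·(843879) = 1073
p = 7; digits c_i = Σ_j d_{ij}·7^j, 0 ≤ d_{ij} < 7:
  c_1 = 5088 = 6·7^0 + 5·7^1 + 5·7^2 + 0·7^3 + 2·7^4
  c_2 = 1073 = 2·7^0 + 6·7^1 + 0·7^2 + 3·7^3
p-restricted factor λ_0 = (6, 2)
p-restricted factor λ_1 = (5, 6)
p-restricted factor λ_2 = (5, 0)
p-restricted factor λ_3 = (0, 3)
p-restricted factor λ_4 = (2, 0)

((6, 2), (5, 6), (5, 0), (0, 3), (2, 0))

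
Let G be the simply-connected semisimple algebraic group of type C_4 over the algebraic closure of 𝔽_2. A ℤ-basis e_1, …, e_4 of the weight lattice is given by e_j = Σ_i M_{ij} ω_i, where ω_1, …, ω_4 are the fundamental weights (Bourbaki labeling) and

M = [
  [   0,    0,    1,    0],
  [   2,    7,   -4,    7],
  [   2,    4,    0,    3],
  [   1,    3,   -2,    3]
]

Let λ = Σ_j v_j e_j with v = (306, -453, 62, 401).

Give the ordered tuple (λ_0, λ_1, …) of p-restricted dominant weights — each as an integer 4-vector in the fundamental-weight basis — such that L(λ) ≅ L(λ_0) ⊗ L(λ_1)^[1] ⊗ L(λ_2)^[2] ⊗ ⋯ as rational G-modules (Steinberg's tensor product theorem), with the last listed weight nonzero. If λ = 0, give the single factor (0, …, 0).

((0, 0, 1, 0), (1, 0, 1, 1), (1, 0, 0, 0), (1, 0, 0, 1), (1, 0, 0, 1), (1, 0, 0, 0))

Change of basis e → ω: c = M·v where v = (306, -453, 62, 401):
  c_1 = (0)·(306) + (0)·(-453) + (1)·(62) + (0)·(401) = 62
  c_2 = (2)·(306) + (7)·(-453) + (-4)·(62) + (7)·(401) = 0
  c_3 = (2)·(306) + (4)·(-453) + (0)·(62) + (3)·(401) = 3
  c_4 = (1)·(306) + (3)·(-453) + (-2)·(62) + (3)·(401) = 26
Expand coordinatewise in base 2:
  c_1 = 62 = 0·2^0 + 1·2^1 + 1·2^2 + 1·2^3 + 1·2^4 + 1·2^5
  c_2 = 0
  c_3 = 3 = 1·2^0 + 1·2^1
  c_4 = 26 = 0·2^0 + 1·2^1 + 0·2^2 + 1·2^3 + 1·2^4
λ_0 = (0, 0, 1, 0)
λ_1 = (1, 0, 1, 1)
λ_2 = (1, 0, 0, 0)
λ_3 = (1, 0, 0, 1)
λ_4 = (1, 0, 0, 1)
λ_5 = (1, 0, 0, 0)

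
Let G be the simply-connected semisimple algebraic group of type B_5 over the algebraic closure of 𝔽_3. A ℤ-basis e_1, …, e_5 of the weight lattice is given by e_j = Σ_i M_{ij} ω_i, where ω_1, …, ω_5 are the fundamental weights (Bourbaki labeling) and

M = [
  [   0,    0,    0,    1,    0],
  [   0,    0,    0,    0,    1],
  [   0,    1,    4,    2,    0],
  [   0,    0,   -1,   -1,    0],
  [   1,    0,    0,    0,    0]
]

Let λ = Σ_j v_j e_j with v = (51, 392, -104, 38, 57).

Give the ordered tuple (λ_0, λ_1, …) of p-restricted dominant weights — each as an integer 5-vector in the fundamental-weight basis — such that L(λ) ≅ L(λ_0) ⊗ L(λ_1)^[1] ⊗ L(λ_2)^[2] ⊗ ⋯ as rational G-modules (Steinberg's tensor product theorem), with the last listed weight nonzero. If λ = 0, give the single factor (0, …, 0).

Change of basis e → ω: c = M·v where v = (51, 392, -104, 38, 57):
  c_1 = 0*51 + 0*392 + 0*-104 + 1*38 + 0*57 = 38
  c_2 = 0*51 + 0*392 + 0*-104 + 0*38 + 1*57 = 57
  c_3 = 0*51 + 1*392 + 4*-104 + 2*38 + 0*57 = 52
  c_4 = 0*51 + 0*392 + -1*-104 + -1*38 + 0*57 = 66
  c_5 = 1*51 + 0*392 + 0*-104 + 0*38 + 0*57 = 51
Writing each c_i in base p = 3:
  c_1 = 38 = 2·3^0 + 0·3^1 + 1·3^2 + 1·3^3
  c_2 = 57 = 0·3^0 + 1·3^1 + 0·3^2 + 2·3^3
  c_3 = 52 = 1·3^0 + 2·3^1 + 2·3^2 + 1·3^3
  c_4 = 66 = 0·3^0 + 1·3^1 + 1·3^2 + 2·3^3
  c_5 = 51 = 0·3^0 + 2·3^1 + 2·3^2 + 1·3^3
Factor λ_0 = (2, 0, 1, 0, 0)
Factor λ_1 = (0, 1, 2, 1, 2)
Factor λ_2 = (1, 0, 2, 1, 2)
Factor λ_3 = (1, 2, 1, 2, 1)

((2, 0, 1, 0, 0), (0, 1, 2, 1, 2), (1, 0, 2, 1, 2), (1, 2, 1, 2, 1))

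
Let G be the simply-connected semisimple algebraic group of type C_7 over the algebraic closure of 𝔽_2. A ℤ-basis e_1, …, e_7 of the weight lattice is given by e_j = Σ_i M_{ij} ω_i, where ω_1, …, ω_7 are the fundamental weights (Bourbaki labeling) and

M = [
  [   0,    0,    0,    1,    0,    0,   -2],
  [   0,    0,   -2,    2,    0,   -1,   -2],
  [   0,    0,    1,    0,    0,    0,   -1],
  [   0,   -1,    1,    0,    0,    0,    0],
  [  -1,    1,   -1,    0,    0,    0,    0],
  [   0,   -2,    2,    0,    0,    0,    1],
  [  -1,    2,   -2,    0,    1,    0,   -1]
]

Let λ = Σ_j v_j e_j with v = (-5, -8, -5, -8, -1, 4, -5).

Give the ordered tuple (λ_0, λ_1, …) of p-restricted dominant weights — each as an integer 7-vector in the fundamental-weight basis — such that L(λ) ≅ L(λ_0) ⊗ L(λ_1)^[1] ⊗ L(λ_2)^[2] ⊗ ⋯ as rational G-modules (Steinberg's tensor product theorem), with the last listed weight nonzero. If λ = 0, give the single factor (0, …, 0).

((0, 0, 0, 1, 0, 1, 1), (1, 0, 0, 1, 1, 0, 1))

Change of basis e → ω: c = M·v where v = (-5, -8, -5, -8, -1, 4, -5):
  c_1 = (0)·(-5) + (0)·(-8) + (0)·(-5) + (1)·(-8) + (0)·(-1) + (0)·(4) + (-2)·(-5) = 2
  c_2 = (0)·(-5) + (0)·(-8) + (-2)·(-5) + (2)·(-8) + (0)·(-1) + (-1)·(4) + (-2)·(-5) = 0
  c_3 = (0)·(-5) + (0)·(-8) + (1)·(-5) + (0)·(-8) + (0)·(-1) + (0)·(4) + (-1)·(-5) = 0
  c_4 = (0)·(-5) + (-1)·(-8) + (1)·(-5) + (0)·(-8) + (0)·(-1) + (0)·(4) + (0)·(-5) = 3
  c_5 = (-1)·(-5) + (1)·(-8) + (-1)·(-5) + (0)·(-8) + (0)·(-1) + (0)·(4) + (0)·(-5) = 2
  c_6 = (0)·(-5) + (-2)·(-8) + (2)·(-5) + (0)·(-8) + (0)·(-1) + (0)·(4) + (1)·(-5) = 1
  c_7 = (-1)·(-5) + (2)·(-8) + (-2)·(-5) + (0)·(-8) + (1)·(-1) + (0)·(4) + (-1)·(-5) = 3
Writing each c_i in base p = 2:
  c_1 = 2 = 0·2^0 + 1·2^1
  c_2 = 0
  c_3 = 0
  c_4 = 3 = 1·2^0 + 1·2^1
  c_5 = 2 = 0·2^0 + 1·2^1
  c_6 = 1 = 1·2^0
  c_7 = 3 = 1·2^0 + 1·2^1
p-restricted factor λ_0 = (0, 0, 0, 1, 0, 1, 1)
p-restricted factor λ_1 = (1, 0, 0, 1, 1, 0, 1)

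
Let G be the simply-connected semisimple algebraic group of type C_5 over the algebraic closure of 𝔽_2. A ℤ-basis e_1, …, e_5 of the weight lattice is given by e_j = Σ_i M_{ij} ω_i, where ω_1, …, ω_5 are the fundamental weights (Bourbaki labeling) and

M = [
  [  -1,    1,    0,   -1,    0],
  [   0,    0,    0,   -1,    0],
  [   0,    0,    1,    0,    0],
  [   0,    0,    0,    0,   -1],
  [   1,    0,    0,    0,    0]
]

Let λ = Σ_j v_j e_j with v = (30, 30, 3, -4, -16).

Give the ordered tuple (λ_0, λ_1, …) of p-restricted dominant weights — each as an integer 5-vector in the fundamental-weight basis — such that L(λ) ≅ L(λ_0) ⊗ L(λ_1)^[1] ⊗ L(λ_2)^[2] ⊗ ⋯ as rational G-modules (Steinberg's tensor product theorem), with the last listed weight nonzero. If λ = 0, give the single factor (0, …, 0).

Converting to the ω-basis (c_i = row i of M dotted with v = (30, 30, 3, -4, -16)):
  c_1 = (-1)·(30) + 1·30 + 0·3 + (-1)·(-4) + (0)·(-16) = 4
  c_2 = 0·30 + 0·30 + 0·3 + (-1)·(-4) + (0)·(-16) = 4
  c_3 = 0·30 + 0·30 + 1·3 + (0)·(-4) + (0)·(-16) = 3
  c_4 = 0·30 + 0·30 + 0·3 + (0)·(-4) + (-1)·(-16) = 16
  c_5 = 1·30 + 0·30 + 0·3 + (0)·(-4) + (0)·(-16) = 30
Expand coordinatewise in base 2:
  c_1 = 4 = 0·2^0 + 0·2^1 + 1·2^2
  c_2 = 4 = 0·2^0 + 0·2^1 + 1·2^2
  c_3 = 3 = 1·2^0 + 1·2^1
  c_4 = 16 = 0·2^0 + 0·2^1 + 0·2^2 + 0·2^3 + 1·2^4
  c_5 = 30 = 0·2^0 + 1·2^1 + 1·2^2 + 1·2^3 + 1·2^4
Factor λ_0 = (0, 0, 1, 0, 0)
Factor λ_1 = (0, 0, 1, 0, 1)
Factor λ_2 = (1, 1, 0, 0, 1)
Factor λ_3 = (0, 0, 0, 0, 1)
Factor λ_4 = (0, 0, 0, 1, 1)

((0, 0, 1, 0, 0), (0, 0, 1, 0, 1), (1, 1, 0, 0, 1), (0, 0, 0, 0, 1), (0, 0, 0, 1, 1))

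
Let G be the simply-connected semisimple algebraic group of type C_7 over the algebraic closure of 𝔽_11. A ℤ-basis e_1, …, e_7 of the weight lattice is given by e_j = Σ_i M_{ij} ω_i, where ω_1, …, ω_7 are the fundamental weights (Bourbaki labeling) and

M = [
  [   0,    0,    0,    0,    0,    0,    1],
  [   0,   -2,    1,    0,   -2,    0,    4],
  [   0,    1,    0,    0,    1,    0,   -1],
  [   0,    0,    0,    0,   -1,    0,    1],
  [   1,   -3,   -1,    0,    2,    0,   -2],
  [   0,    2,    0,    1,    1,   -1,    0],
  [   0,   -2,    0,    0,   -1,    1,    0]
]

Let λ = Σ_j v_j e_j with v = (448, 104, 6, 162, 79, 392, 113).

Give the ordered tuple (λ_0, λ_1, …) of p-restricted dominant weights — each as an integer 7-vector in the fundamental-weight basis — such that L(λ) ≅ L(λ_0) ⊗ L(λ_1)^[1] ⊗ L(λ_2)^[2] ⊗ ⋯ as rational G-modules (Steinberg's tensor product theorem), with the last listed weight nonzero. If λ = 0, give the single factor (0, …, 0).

Change of basis e → ω: c = M·v where v = (448, 104, 6, 162, 79, 392, 113):
  c_1 = (0)·(448) + (0)·(104) + (0)·(6) + (0)·(162) + (0)·(79) + (0)·(392) + (1)·(113) = 113
  c_2 = (0)·(448) + (-2)·(104) + (1)·(6) + (0)·(162) + (-2)·(79) + (0)·(392) + (4)·(113) = 92
  c_3 = (0)·(448) + (1)·(104) + (0)·(6) + (0)·(162) + (1)·(79) + (0)·(392) + (-1)·(113) = 70
  c_4 = (0)·(448) + (0)·(104) + (0)·(6) + (0)·(162) + (-1)·(79) + (0)·(392) + (1)·(113) = 34
  c_5 = (1)·(448) + (-3)·(104) + (-1)·(6) + (0)·(162) + (2)·(79) + (0)·(392) + (-2)·(113) = 62
  c_6 = (0)·(448) + (2)·(104) + (0)·(6) + (1)·(162) + (1)·(79) + (-1)·(392) + (0)·(113) = 57
  c_7 = (0)·(448) + (-2)·(104) + (0)·(6) + (0)·(162) + (-1)·(79) + (1)·(392) + (0)·(113) = 105
p = 11; digits c_i = Σ_j d_{ij}·11^j, 0 ≤ d_{ij} < 11:
  c_1 = 113 = 3·11^0 + 10·11^1
  c_2 = 92 = 4·11^0 + 8·11^1
  c_3 = 70 = 4·11^0 + 6·11^1
  c_4 = 34 = 1·11^0 + 3·11^1
  c_5 = 62 = 7·11^0 + 5·11^1
  c_6 = 57 = 2·11^0 + 5·11^1
  c_7 = 105 = 6·11^0 + 9·11^1
Factor λ_0 = (3, 4, 4, 1, 7, 2, 6)
Factor λ_1 = (10, 8, 6, 3, 5, 5, 9)

((3, 4, 4, 1, 7, 2, 6), (10, 8, 6, 3, 5, 5, 9))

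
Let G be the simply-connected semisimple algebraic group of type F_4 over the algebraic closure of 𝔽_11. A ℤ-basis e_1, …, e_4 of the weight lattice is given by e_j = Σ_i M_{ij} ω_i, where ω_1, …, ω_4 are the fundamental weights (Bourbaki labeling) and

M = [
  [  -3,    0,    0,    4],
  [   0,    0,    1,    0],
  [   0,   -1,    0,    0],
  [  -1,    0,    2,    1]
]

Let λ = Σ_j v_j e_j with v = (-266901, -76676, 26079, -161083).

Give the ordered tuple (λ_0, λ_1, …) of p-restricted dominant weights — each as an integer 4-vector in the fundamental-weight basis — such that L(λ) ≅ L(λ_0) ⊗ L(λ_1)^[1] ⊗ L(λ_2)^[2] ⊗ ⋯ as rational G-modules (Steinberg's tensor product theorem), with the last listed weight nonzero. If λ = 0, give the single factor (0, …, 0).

((6, 9, 6, 5), (3, 5, 7, 6), (5, 6, 6, 7), (7, 8, 2, 8), (10, 1, 5, 10))

In the fundamental-weight basis, λ has coordinates c = M·v (v = (-266901, -76676, 26079, -161083)):
  c_1 = (-3)·(-266901) + (0)·(-76676) + 0·26079 + (4)·(-161083) = 156371
  c_2 = (0)·(-266901) + (0)·(-76676) + 1·26079 + (0)·(-161083) = 26079
  c_3 = (0)·(-266901) + (-1)·(-76676) + 0·26079 + (0)·(-161083) = 76676
  c_4 = (-1)·(-266901) + (0)·(-76676) + 2·26079 + (1)·(-161083) = 157976
p = 11; digits c_i = Σ_j d_{ij}·11^j, 0 ≤ d_{ij} < 11:
  c_1 = 156371 = 6·11^0 + 3·11^1 + 5·11^2 + 7·11^3 + 10·11^4
  c_2 = 26079 = 9·11^0 + 5·11^1 + 6·11^2 + 8·11^3 + 1·11^4
  c_3 = 76676 = 6·11^0 + 7·11^1 + 6·11^2 + 2·11^3 + 5·11^4
  c_4 = 157976 = 5·11^0 + 6·11^1 + 7·11^2 + 8·11^3 + 10·11^4
Factor λ_0 = (6, 9, 6, 5)
Factor λ_1 = (3, 5, 7, 6)
Factor λ_2 = (5, 6, 6, 7)
Factor λ_3 = (7, 8, 2, 8)
Factor λ_4 = (10, 1, 5, 10)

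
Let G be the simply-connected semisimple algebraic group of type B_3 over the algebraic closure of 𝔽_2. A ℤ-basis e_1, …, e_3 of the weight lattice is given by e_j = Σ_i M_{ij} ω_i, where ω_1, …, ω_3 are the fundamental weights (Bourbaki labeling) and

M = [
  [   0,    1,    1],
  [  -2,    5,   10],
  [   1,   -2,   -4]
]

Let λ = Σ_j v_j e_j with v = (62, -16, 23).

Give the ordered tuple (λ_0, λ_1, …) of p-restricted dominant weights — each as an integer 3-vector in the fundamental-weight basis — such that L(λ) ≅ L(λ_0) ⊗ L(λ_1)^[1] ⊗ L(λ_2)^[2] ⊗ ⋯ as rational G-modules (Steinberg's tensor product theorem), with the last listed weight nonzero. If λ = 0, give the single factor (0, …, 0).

Compute c_i = Σ_j M_{ij} v_j with v = (62, -16, 23):
  c_1 = 0·62 + (1)·(-16) + 1·23 = 7
  c_2 = (-2)·(62) + (5)·(-16) + 10·23 = 26
  c_3 = 1·62 + (-2)·(-16) + (-4)·(23) = 2
Base-2 expansion of each c_i:
  c_1 = 7 = 1·2^0 + 1·2^1 + 1·2^2
  c_2 = 26 = 0·2^0 + 1·2^1 + 0·2^2 + 1·2^3 + 1·2^4
  c_3 = 2 = 0·2^0 + 1·2^1
p-restricted factor λ_0 = (1, 0, 0)
p-restricted factor λ_1 = (1, 1, 1)
p-restricted factor λ_2 = (1, 0, 0)
p-restricted factor λ_3 = (0, 1, 0)
p-restricted factor λ_4 = (0, 1, 0)

((1, 0, 0), (1, 1, 1), (1, 0, 0), (0, 1, 0), (0, 1, 0))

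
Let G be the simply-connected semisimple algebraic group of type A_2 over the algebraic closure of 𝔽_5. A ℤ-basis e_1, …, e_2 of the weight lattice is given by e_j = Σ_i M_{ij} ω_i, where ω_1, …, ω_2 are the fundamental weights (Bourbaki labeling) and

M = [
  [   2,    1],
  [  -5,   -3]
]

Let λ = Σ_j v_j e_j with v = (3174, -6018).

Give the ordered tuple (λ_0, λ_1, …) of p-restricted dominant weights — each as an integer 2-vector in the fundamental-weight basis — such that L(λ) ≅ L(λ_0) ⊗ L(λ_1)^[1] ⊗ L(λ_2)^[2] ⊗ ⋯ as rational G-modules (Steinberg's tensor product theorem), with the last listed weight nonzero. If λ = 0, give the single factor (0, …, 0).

In the fundamental-weight basis, λ has coordinates c = M·v (v = (3174, -6018)):
  c_1 = (2)·(3174) + (1)·(-6018) = 330
  c_2 = (-5)·(3174) + (-3)·(-6018) = 2184
Writing each c_i in base p = 5:
  c_1 = 330 = 0·5^0 + 1·5^1 + 3·5^2 + 2·5^3
  c_2 = 2184 = 4·5^0 + 1·5^1 + 2·5^2 + 2·5^3 + 3·5^4
Factor λ_0 = (0, 4)
Factor λ_1 = (1, 1)
Factor λ_2 = (3, 2)
Factor λ_3 = (2, 2)
Factor λ_4 = (0, 3)

((0, 4), (1, 1), (3, 2), (2, 2), (0, 3))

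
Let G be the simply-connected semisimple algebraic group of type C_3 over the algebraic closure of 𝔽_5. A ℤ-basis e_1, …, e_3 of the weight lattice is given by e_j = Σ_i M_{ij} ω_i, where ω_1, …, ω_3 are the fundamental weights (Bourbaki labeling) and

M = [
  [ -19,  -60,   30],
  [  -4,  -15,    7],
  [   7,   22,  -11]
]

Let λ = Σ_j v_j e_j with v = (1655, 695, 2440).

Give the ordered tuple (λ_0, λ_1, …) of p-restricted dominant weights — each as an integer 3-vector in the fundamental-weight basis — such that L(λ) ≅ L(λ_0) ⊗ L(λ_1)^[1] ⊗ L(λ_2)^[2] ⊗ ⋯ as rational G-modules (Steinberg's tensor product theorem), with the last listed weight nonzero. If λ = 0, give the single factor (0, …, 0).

Change of basis e → ω: c = M·v where v = (1655, 695, 2440):
  c_1 = (-19)·(1655) + (-60)·(695) + 30·2440 = 55
  c_2 = (-4)·(1655) + (-15)·(695) + 7·2440 = 35
  c_3 = 7·1655 + 22·695 + (-11)·(2440) = 35
Base-5 expansion of each c_i:
  c_1 = 55 = 0·5^0 + 1·5^1 + 2·5^2
  c_2 = 35 = 0·5^0 + 2·5^1 + 1·5^2
  c_3 = 35 = 0·5^0 + 2·5^1 + 1·5^2
λ_0 = (0, 0, 0)
λ_1 = (1, 2, 2)
λ_2 = (2, 1, 1)

((0, 0, 0), (1, 2, 2), (2, 1, 1))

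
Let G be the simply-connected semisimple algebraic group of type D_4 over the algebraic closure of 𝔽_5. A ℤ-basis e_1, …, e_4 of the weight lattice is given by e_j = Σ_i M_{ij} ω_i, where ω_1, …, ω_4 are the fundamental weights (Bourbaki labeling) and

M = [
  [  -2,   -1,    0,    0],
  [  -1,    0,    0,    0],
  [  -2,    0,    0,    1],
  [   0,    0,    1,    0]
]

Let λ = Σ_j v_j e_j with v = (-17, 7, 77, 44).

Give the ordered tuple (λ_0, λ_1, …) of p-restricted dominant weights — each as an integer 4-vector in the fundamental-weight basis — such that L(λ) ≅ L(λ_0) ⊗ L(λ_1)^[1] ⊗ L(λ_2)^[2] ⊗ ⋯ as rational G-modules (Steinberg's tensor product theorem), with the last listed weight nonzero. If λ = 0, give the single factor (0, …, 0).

Compute c_i = Σ_j M_{ij} v_j with v = (-17, 7, 77, 44):
  c_1 = -2*-17 + -1*7 + 0*77 + 0*44 = 27
  c_2 = -1*-17 + 0*7 + 0*77 + 0*44 = 17
  c_3 = -2*-17 + 0*7 + 0*77 + 1*44 = 78
  c_4 = 0*-17 + 0*7 + 1*77 + 0*44 = 77
Writing each c_i in base p = 5:
  c_1 = 27 = 2·5^0 + 0·5^1 + 1·5^2
  c_2 = 17 = 2·5^0 + 3·5^1
  c_3 = 78 = 3·5^0 + 0·5^1 + 3·5^2
  c_4 = 77 = 2·5^0 + 0·5^1 + 3·5^2
Factor λ_0 = (2, 2, 3, 2)
Factor λ_1 = (0, 3, 0, 0)
Factor λ_2 = (1, 0, 3, 3)

((2, 2, 3, 2), (0, 3, 0, 0), (1, 0, 3, 3))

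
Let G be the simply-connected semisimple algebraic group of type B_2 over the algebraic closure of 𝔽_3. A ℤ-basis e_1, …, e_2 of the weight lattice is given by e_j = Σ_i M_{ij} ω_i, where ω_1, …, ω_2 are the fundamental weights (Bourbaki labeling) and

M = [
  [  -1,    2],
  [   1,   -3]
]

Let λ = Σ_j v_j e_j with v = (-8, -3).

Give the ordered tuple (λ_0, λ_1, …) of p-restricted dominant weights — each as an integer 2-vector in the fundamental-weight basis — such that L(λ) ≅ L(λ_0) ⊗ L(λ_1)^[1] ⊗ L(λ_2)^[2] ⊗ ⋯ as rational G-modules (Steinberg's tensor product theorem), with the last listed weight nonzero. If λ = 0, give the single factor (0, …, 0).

((2, 1),)

Change of basis e → ω: c = M·v where v = (-8, -3):
  c_1 = -1*-8 + 2*-3 = 2
  c_2 = 1*-8 + -3*-3 = 1
Expand coordinatewise in base 3:
  c_1 = 2 = 2·3^0
  c_2 = 1 = 1·3^0
Factor λ_0 = (2, 1)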